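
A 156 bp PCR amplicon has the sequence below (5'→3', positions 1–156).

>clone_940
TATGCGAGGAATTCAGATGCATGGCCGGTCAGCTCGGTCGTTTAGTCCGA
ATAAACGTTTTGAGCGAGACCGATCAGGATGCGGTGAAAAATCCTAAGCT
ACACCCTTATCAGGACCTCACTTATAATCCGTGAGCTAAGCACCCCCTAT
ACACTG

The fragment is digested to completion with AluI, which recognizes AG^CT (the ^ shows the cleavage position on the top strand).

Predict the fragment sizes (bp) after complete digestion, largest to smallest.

AluI sites (AGCT) start at positions 31, 97, 134.
AluI cuts after base 2 of each site, so after positions 32, 98, 135.
Linear molecule, 3 cuts → 4 fragments:
  1–32 → 32 bp
  33–98 → 66 bp
  99–135 → 37 bp
  136–156 → 21 bp
Sorted largest to smallest: 66, 37, 32, 21 bp.

66, 37, 32, 21 bp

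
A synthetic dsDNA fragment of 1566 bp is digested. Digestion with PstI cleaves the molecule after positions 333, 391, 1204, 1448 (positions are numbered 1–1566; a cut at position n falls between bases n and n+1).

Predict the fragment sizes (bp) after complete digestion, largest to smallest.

Linear molecule, 4 cuts → 5 fragments:
  333 − 0 = 333 bp
  391 − 333 = 58 bp
  1204 − 391 = 813 bp
  1448 − 1204 = 244 bp
  1566 − 1448 = 118 bp
Sorted largest to smallest: 813, 333, 244, 118, 58 bp.

813, 333, 244, 118, 58 bp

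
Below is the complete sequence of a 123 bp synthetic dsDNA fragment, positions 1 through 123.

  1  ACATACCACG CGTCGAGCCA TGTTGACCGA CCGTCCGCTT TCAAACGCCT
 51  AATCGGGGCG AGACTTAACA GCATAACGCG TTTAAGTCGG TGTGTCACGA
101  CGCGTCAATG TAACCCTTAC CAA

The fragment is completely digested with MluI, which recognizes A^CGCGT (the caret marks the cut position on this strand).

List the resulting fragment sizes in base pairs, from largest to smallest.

68, 24, 23, 8 bp

MluI sites (ACGCGT) start at positions 8, 76, 100.
MluI cuts after the first base of each site, so after positions 8, 76, 100.
Linear molecule, 3 cuts → 4 fragments:
  1–8 → 8 bp
  9–76 → 68 bp
  77–100 → 24 bp
  101–123 → 23 bp
Sorted largest to smallest: 68, 24, 23, 8 bp.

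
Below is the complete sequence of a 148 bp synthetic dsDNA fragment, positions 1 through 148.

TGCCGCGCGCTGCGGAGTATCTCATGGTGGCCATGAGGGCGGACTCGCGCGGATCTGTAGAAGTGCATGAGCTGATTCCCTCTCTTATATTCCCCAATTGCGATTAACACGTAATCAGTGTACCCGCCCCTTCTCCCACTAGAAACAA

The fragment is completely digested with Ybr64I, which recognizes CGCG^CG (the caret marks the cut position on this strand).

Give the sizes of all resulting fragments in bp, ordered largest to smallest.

99, 42, 7 bp

Ybr64I sites (CGCGCG) start at positions 4, 46.
Ybr64I cuts after base 4 of each site, so after positions 7, 49.
Linear molecule, 2 cuts → 3 fragments:
  1–7 → 7 bp
  8–49 → 42 bp
  50–148 → 99 bp
Sorted largest to smallest: 99, 42, 7 bp.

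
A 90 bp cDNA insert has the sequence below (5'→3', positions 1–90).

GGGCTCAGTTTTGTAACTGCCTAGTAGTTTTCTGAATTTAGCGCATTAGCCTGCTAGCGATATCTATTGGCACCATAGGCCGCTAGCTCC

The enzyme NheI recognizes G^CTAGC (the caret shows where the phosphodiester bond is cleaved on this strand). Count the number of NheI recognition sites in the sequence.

2

GCTAGC occurs starting at positions 53, 82.
NheI cuts at 2 sites.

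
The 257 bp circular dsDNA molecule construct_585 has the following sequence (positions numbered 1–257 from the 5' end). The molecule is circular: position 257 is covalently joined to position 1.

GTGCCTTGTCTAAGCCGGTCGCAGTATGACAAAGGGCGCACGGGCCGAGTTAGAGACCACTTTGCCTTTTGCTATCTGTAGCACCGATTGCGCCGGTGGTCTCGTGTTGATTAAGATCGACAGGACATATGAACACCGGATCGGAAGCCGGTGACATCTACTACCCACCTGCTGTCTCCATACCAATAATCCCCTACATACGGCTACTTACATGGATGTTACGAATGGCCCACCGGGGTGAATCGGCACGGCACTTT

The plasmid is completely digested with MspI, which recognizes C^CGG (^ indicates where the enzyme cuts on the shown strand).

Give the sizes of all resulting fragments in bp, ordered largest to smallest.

85, 78, 43, 39, 12 bp

MspI sites (CCGG) start at positions 15, 93, 136, 148, 233.
MspI cuts after the first base of each site, so after positions 15, 93, 136, 148, 233.
Circular molecule, 5 cuts → 5 fragments:
  16–93 → 78 bp
  94–136 → 43 bp
  137–148 → 12 bp
  149–233 → 85 bp
  234–257 then 1–15 → 24 + 15 = 39 bp
Sorted largest to smallest: 85, 78, 43, 39, 12 bp.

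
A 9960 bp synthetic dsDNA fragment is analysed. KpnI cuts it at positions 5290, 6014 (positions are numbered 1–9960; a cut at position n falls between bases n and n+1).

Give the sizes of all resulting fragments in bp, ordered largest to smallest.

5290, 3946, 724 bp

Linear molecule, 2 cuts → 3 fragments:
  5290 − 0 = 5290 bp
  6014 − 5290 = 724 bp
  9960 − 6014 = 3946 bp
Sorted largest to smallest: 5290, 3946, 724 bp.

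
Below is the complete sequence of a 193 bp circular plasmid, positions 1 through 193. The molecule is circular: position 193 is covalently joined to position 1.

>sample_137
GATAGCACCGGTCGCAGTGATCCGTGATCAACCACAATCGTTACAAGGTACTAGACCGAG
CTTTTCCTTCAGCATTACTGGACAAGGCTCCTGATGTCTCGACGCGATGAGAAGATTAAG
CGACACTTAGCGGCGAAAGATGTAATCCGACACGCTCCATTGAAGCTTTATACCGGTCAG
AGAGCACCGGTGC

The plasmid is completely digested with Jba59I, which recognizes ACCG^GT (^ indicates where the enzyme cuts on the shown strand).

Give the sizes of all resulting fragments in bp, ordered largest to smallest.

165, 14, 14 bp

Jba59I sites (ACCGGT) start at positions 7, 172, 186.
Jba59I cuts after base 4 of each site, so after positions 10, 175, 189.
Circular molecule, 3 cuts → 3 fragments:
  11–175 → 165 bp
  176–189 → 14 bp
  190–193 then 1–10 → 4 + 10 = 14 bp
Sorted largest to smallest: 165, 14, 14 bp.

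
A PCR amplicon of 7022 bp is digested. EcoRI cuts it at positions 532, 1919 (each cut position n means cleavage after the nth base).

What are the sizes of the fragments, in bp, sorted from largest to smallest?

Linear molecule, 2 cuts → 3 fragments:
  532 − 0 = 532 bp
  1919 − 532 = 1387 bp
  7022 − 1919 = 5103 bp
Sorted largest to smallest: 5103, 1387, 532 bp.

5103, 1387, 532 bp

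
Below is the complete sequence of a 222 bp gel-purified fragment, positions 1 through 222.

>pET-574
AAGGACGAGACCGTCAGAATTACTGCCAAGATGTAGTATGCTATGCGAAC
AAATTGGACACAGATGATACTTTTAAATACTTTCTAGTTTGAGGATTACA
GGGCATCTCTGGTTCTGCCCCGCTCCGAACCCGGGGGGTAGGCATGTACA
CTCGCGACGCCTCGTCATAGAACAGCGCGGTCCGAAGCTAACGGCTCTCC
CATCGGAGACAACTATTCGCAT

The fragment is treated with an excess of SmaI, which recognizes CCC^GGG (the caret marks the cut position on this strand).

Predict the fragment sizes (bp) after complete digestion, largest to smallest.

132, 90 bp

The SmaI site (CCCGGG) starts at position 130.
SmaI cuts after base 3 of each site, so after position 132.
Linear molecule, 1 cut → 2 fragments:
  1–132 → 132 bp
  133–222 → 90 bp
Sorted largest to smallest: 132, 90 bp.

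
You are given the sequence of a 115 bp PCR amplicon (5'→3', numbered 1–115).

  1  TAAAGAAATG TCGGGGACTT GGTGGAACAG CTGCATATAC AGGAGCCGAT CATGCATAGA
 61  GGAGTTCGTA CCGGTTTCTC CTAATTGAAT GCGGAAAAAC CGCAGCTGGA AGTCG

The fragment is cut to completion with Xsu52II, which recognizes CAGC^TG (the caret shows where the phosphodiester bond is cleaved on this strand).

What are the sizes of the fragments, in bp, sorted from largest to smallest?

75, 31, 9 bp

Xsu52II sites (CAGCTG) start at positions 28, 103.
Xsu52II cuts after base 4 of each site, so after positions 31, 106.
Linear molecule, 2 cuts → 3 fragments:
  1–31 → 31 bp
  32–106 → 75 bp
  107–115 → 9 bp
Sorted largest to smallest: 75, 31, 9 bp.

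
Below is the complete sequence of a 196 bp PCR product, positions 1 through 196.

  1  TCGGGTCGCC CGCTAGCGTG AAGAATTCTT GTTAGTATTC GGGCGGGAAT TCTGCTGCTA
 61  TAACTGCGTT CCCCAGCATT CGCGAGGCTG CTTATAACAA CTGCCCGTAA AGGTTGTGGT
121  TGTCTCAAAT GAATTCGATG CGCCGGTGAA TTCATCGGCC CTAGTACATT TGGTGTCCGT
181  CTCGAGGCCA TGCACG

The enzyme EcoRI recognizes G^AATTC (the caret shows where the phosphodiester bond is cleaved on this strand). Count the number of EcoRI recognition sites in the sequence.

GAATTC occurs starting at positions 23, 47, 131, 148.
EcoRI cuts at 4 sites.

4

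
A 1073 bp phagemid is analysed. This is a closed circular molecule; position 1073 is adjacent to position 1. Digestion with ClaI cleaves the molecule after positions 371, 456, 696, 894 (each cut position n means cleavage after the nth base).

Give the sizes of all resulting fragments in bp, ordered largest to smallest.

Circular molecule, 4 cuts → 4 fragments:
  456 − 371 = 85 bp
  696 − 456 = 240 bp
  894 − 696 = 198 bp
  wrap: 1073 − 894 + 371 = 550 bp
Sorted largest to smallest: 550, 240, 198, 85 bp.

550, 240, 198, 85 bp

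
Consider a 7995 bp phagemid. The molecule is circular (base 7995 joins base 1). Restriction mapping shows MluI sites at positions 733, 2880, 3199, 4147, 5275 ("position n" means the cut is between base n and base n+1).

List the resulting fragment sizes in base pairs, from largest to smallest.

Circular molecule, 5 cuts → 5 fragments:
  2880 − 733 = 2147 bp
  3199 − 2880 = 319 bp
  4147 − 3199 = 948 bp
  5275 − 4147 = 1128 bp
  wrap: 7995 − 5275 + 733 = 3453 bp
Sorted largest to smallest: 3453, 2147, 1128, 948, 319 bp.

3453, 2147, 1128, 948, 319 bp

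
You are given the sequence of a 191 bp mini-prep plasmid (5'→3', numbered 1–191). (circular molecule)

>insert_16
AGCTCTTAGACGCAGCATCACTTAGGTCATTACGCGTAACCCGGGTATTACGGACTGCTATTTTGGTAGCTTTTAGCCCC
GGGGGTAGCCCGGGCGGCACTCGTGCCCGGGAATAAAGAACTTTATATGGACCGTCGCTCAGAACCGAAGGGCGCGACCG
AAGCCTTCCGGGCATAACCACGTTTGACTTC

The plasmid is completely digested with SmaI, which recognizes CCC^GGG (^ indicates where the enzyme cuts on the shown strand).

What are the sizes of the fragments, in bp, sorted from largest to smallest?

125, 38, 17, 11 bp

SmaI sites (CCCGGG) start at positions 40, 78, 89, 106.
SmaI cuts after base 3 of each site, so after positions 42, 80, 91, 108.
Circular molecule, 4 cuts → 4 fragments:
  43–80 → 38 bp
  81–91 → 11 bp
  92–108 → 17 bp
  109–191 then 1–42 → 83 + 42 = 125 bp
Sorted largest to smallest: 125, 38, 17, 11 bp.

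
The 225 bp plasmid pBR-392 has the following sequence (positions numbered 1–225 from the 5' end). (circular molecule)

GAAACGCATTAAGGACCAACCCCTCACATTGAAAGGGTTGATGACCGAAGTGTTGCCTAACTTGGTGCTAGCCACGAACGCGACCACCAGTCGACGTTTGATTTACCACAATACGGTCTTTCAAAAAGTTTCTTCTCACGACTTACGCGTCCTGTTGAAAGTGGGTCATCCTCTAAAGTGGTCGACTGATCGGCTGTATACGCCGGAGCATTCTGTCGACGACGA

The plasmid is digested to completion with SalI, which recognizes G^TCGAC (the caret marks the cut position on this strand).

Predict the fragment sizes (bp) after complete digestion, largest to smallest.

SalI sites (GTCGAC) start at positions 90, 181, 215.
SalI cuts after the first base of each site, so after positions 90, 181, 215.
Circular molecule, 3 cuts → 3 fragments:
  91–181 → 91 bp
  182–215 → 34 bp
  216–225 then 1–90 → 10 + 90 = 100 bp
Sorted largest to smallest: 100, 91, 34 bp.

100, 91, 34 bp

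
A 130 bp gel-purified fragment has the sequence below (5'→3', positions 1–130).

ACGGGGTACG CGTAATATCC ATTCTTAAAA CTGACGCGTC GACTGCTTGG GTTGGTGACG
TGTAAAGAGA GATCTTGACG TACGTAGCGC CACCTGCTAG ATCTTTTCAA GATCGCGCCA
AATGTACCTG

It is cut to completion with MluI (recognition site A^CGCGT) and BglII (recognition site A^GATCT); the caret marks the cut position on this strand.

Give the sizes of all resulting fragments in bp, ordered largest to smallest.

36, 31, 29, 26, 8 bp

MluI sites (ACGCGT) start at positions 8, 34.
MluI cuts after the first base of each site, so after positions 8, 34.
BglII sites (AGATCT) start at positions 70, 99.
BglII cuts after the first base of each site, so after positions 70, 99.
Combined cut positions: 8, 34, 70, 99.
Linear molecule, 4 cuts → 5 fragments:
  1–8 → 8 bp
  9–34 → 26 bp
  35–70 → 36 bp
  71–99 → 29 bp
  100–130 → 31 bp
Sorted largest to smallest: 36, 31, 29, 26, 8 bp.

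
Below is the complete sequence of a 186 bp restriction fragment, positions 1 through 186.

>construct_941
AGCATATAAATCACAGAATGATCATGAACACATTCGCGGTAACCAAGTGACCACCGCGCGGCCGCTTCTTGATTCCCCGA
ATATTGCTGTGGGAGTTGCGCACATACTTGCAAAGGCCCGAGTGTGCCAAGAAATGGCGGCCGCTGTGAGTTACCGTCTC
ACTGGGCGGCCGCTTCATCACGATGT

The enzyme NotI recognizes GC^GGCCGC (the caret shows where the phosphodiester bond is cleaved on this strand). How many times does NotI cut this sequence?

GCGGCCGC occurs starting at positions 58, 137, 166.
NotI cuts at 3 sites.

3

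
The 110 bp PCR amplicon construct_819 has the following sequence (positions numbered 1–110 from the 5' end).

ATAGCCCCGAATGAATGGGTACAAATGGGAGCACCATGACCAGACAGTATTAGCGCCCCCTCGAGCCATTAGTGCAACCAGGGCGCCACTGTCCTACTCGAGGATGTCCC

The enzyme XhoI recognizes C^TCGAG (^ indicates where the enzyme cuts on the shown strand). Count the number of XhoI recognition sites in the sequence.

CTCGAG occurs starting at positions 60, 97.
XhoI cuts at 2 sites.

2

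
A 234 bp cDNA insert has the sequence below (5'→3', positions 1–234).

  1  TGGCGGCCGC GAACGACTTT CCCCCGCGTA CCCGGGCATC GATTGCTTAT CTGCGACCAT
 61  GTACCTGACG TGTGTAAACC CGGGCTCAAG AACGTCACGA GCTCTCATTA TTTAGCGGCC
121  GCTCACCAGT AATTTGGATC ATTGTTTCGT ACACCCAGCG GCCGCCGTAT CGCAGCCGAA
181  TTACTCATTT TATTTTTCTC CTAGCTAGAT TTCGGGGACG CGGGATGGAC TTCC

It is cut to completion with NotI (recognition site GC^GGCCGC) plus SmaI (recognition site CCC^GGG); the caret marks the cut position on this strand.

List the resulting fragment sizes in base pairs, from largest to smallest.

NotI sites (GCGGCCGC) start at positions 3, 115, 158.
NotI cuts after base 2 of each site, so after positions 4, 116, 159.
SmaI sites (CCCGGG) start at positions 31, 79.
SmaI cuts after base 3 of each site, so after positions 33, 81.
Combined cut positions: 4, 33, 81, 116, 159.
Linear molecule, 5 cuts → 6 fragments:
  1–4 → 4 bp
  5–33 → 29 bp
  34–81 → 48 bp
  82–116 → 35 bp
  117–159 → 43 bp
  160–234 → 75 bp
Sorted largest to smallest: 75, 48, 43, 35, 29, 4 bp.

75, 48, 43, 35, 29, 4 bp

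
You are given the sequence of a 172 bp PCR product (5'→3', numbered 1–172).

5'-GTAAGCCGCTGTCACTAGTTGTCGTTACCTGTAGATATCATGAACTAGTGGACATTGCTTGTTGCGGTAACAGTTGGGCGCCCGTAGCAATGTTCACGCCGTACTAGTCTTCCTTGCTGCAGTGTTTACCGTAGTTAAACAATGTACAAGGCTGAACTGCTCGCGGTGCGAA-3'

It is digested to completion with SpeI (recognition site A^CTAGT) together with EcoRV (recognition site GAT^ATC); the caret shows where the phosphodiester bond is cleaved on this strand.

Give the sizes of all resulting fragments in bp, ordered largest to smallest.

69, 59, 22, 14, 8 bp

SpeI sites (ACTAGT) start at positions 14, 44, 103.
SpeI cuts after the first base of each site, so after positions 14, 44, 103.
The EcoRV site (GATATC) starts at position 34.
EcoRV cuts after base 3 of each site, so after position 36.
Combined cut positions: 14, 36, 44, 103.
Linear molecule, 4 cuts → 5 fragments:
  1–14 → 14 bp
  15–36 → 22 bp
  37–44 → 8 bp
  45–103 → 59 bp
  104–172 → 69 bp
Sorted largest to smallest: 69, 59, 22, 14, 8 bp.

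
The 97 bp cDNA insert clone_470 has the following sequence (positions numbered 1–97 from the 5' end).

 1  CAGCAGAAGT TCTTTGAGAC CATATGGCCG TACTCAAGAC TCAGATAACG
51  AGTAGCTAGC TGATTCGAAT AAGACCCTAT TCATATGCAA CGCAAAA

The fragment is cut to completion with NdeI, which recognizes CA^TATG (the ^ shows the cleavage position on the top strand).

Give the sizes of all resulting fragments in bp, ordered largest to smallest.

NdeI sites (CATATG) start at positions 21, 82.
NdeI cuts after base 2 of each site, so after positions 22, 83.
Linear molecule, 2 cuts → 3 fragments:
  1–22 → 22 bp
  23–83 → 61 bp
  84–97 → 14 bp
Sorted largest to smallest: 61, 22, 14 bp.

61, 22, 14 bp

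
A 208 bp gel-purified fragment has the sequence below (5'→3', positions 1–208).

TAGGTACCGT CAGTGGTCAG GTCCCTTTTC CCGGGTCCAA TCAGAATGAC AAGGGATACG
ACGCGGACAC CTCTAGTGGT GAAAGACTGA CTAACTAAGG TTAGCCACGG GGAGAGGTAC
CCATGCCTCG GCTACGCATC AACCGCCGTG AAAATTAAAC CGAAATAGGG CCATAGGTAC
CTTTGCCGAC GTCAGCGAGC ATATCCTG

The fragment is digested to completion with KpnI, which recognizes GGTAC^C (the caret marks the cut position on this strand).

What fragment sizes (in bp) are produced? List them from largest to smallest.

KpnI sites (GGTACC) start at positions 3, 116, 176.
KpnI cuts after base 5 of each site (before the last base), so after positions 7, 120, 180.
Linear molecule, 3 cuts → 4 fragments:
  1–7 → 7 bp
  8–120 → 113 bp
  121–180 → 60 bp
  181–208 → 28 bp
Sorted largest to smallest: 113, 60, 28, 7 bp.

113, 60, 28, 7 bp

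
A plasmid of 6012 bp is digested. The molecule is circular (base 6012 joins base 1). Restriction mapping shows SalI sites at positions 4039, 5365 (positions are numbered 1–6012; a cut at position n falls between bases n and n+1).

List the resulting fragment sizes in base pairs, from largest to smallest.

4686, 1326 bp

Circular molecule, 2 cuts → 2 fragments:
  5365 − 4039 = 1326 bp
  wrap: 6012 − 5365 + 4039 = 4686 bp
Sorted largest to smallest: 4686, 1326 bp.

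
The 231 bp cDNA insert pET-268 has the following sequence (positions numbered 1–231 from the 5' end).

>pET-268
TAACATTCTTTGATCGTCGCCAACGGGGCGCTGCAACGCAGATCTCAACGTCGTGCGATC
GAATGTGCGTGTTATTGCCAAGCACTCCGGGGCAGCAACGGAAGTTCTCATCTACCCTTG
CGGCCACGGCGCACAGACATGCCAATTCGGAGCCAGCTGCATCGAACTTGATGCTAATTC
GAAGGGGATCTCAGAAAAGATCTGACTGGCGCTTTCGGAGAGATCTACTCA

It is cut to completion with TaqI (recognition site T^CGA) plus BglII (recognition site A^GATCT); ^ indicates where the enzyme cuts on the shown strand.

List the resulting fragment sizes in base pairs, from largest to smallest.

TaqI sites (TCGA) start at positions 59, 162, 179.
TaqI cuts after the first base of each site, so after positions 59, 162, 179.
BglII sites (AGATCT) start at positions 40, 198, 221.
BglII cuts after the first base of each site, so after positions 40, 198, 221.
Combined cut positions: 40, 59, 162, 179, 198, 221.
Linear molecule, 6 cuts → 7 fragments:
  1–40 → 40 bp
  41–59 → 19 bp
  60–162 → 103 bp
  163–179 → 17 bp
  180–198 → 19 bp
  199–221 → 23 bp
  222–231 → 10 bp
Sorted largest to smallest: 103, 40, 23, 19, 19, 17, 10 bp.

103, 40, 23, 19, 19, 17, 10 bp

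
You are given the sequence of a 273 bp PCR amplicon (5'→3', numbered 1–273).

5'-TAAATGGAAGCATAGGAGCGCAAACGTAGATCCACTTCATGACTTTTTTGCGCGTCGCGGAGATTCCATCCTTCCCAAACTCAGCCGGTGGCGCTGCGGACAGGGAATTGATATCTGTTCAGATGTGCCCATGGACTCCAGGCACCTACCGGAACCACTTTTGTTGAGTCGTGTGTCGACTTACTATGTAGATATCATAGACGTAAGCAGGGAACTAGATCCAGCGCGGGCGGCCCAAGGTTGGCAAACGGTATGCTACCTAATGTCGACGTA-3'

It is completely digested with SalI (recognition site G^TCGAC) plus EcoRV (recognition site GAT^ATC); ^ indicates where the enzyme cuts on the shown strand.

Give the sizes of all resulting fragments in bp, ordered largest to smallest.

SalI sites (GTCGAC) start at positions 175, 265.
SalI cuts after the first base of each site, so after positions 175, 265.
EcoRV sites (GATATC) start at positions 110, 191.
EcoRV cuts after base 3 of each site, so after positions 112, 193.
Combined cut positions: 112, 175, 193, 265.
Linear molecule, 4 cuts → 5 fragments:
  1–112 → 112 bp
  113–175 → 63 bp
  176–193 → 18 bp
  194–265 → 72 bp
  266–273 → 8 bp
Sorted largest to smallest: 112, 72, 63, 18, 8 bp.

112, 72, 63, 18, 8 bp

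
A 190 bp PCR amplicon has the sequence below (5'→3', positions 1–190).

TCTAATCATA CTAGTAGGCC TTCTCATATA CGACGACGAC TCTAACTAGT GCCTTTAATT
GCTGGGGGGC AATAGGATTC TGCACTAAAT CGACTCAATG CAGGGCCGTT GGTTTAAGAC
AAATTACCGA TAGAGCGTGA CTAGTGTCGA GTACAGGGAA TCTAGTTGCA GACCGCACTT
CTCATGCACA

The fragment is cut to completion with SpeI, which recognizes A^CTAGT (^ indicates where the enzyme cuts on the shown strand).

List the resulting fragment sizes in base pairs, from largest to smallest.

SpeI sites (ACTAGT) start at positions 10, 45, 140.
SpeI cuts after the first base of each site, so after positions 10, 45, 140.
Linear molecule, 3 cuts → 4 fragments:
  1–10 → 10 bp
  11–45 → 35 bp
  46–140 → 95 bp
  141–190 → 50 bp
Sorted largest to smallest: 95, 50, 35, 10 bp.

95, 50, 35, 10 bp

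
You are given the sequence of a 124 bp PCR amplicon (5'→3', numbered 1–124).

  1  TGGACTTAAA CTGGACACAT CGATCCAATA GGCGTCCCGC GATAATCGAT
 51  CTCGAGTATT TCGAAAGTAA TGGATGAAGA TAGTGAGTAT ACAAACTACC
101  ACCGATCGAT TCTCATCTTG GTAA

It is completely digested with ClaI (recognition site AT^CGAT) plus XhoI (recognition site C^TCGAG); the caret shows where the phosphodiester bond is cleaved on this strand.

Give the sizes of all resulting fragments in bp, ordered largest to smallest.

ClaI sites (ATCGAT) start at positions 19, 45, 105.
ClaI cuts after base 2 of each site, so after positions 20, 46, 106.
The XhoI site (CTCGAG) starts at position 51.
XhoI cuts after the first base of each site, so after position 51.
Combined cut positions: 20, 46, 51, 106.
Linear molecule, 4 cuts → 5 fragments:
  1–20 → 20 bp
  21–46 → 26 bp
  47–51 → 5 bp
  52–106 → 55 bp
  107–124 → 18 bp
Sorted largest to smallest: 55, 26, 20, 18, 5 bp.

55, 26, 20, 18, 5 bp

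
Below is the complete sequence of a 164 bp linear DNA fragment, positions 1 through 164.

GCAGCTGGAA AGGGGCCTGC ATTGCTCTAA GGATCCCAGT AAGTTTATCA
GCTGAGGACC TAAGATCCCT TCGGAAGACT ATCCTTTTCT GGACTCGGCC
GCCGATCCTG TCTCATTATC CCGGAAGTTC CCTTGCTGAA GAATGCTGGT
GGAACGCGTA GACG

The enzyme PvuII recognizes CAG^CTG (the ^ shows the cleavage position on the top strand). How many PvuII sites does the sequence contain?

2

CAGCTG occurs starting at positions 2, 49.
PvuII cuts at 2 sites.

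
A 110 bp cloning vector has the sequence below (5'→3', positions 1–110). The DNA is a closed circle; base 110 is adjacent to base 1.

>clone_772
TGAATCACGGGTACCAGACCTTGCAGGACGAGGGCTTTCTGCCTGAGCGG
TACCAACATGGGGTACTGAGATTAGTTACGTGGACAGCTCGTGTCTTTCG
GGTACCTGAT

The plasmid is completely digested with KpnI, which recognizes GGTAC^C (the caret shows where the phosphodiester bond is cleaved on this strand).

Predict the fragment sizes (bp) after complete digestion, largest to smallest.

KpnI sites (GGTACC) start at positions 10, 49, 101.
KpnI cuts after base 5 of each site (before the last base), so after positions 14, 53, 105.
Circular molecule, 3 cuts → 3 fragments:
  15–53 → 39 bp
  54–105 → 52 bp
  106–110 then 1–14 → 5 + 14 = 19 bp
Sorted largest to smallest: 52, 39, 19 bp.

52, 39, 19 bp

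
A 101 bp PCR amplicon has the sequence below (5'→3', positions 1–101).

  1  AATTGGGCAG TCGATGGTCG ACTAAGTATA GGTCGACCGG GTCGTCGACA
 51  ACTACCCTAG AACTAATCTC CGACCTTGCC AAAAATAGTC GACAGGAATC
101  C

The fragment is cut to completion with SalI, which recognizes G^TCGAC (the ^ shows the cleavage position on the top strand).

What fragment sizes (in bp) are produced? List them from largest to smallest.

44, 17, 15, 13, 12 bp

SalI sites (GTCGAC) start at positions 17, 32, 44, 88.
SalI cuts after the first base of each site, so after positions 17, 32, 44, 88.
Linear molecule, 4 cuts → 5 fragments:
  1–17 → 17 bp
  18–32 → 15 bp
  33–44 → 12 bp
  45–88 → 44 bp
  89–101 → 13 bp
Sorted largest to smallest: 44, 17, 15, 13, 12 bp.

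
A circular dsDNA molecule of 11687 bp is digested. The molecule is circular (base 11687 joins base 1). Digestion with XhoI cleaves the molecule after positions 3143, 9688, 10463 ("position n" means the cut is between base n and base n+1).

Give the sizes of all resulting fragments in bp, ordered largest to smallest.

6545, 4367, 775 bp

Circular molecule, 3 cuts → 3 fragments:
  9688 − 3143 = 6545 bp
  10463 − 9688 = 775 bp
  wrap: 11687 − 10463 + 3143 = 4367 bp
Sorted largest to smallest: 6545, 4367, 775 bp.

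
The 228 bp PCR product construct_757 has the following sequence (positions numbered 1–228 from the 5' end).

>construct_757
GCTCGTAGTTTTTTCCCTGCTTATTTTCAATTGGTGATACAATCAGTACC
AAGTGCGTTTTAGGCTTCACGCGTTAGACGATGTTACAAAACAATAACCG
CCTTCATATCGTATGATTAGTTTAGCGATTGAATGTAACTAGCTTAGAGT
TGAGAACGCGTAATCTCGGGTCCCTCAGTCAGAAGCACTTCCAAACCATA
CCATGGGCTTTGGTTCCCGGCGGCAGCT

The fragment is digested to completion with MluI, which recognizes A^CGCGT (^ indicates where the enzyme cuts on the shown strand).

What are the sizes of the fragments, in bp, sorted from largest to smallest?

MluI sites (ACGCGT) start at positions 69, 156.
MluI cuts after the first base of each site, so after positions 69, 156.
Linear molecule, 2 cuts → 3 fragments:
  1–69 → 69 bp
  70–156 → 87 bp
  157–228 → 72 bp
Sorted largest to smallest: 87, 72, 69 bp.

87, 72, 69 bp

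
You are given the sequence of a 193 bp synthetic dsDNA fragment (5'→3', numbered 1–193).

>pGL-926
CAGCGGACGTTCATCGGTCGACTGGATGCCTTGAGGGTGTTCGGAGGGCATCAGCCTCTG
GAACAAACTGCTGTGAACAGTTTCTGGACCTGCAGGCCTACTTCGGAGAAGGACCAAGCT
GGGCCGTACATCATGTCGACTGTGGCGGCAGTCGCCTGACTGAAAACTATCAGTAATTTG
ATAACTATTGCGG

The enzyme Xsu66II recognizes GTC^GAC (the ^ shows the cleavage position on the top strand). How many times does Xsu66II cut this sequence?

GTCGAC occurs starting at positions 17, 135.
Xsu66II cuts at 2 sites.

2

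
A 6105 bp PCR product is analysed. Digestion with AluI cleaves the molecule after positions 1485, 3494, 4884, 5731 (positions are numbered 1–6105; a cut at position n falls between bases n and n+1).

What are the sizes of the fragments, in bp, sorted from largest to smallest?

2009, 1485, 1390, 847, 374 bp

Linear molecule, 4 cuts → 5 fragments:
  1485 − 0 = 1485 bp
  3494 − 1485 = 2009 bp
  4884 − 3494 = 1390 bp
  5731 − 4884 = 847 bp
  6105 − 5731 = 374 bp
Sorted largest to smallest: 2009, 1485, 1390, 847, 374 bp.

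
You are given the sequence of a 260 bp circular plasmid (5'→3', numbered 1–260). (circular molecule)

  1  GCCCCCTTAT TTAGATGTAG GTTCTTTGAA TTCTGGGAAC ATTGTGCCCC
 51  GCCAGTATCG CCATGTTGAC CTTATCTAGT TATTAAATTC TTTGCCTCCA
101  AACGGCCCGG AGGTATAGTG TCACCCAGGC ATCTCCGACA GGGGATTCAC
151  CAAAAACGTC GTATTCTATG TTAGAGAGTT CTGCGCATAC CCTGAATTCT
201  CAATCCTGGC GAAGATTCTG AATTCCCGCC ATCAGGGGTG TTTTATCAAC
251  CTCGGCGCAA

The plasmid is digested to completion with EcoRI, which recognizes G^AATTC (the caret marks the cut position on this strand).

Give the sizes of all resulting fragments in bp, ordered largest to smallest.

EcoRI sites (GAATTC) start at positions 28, 194, 220.
EcoRI cuts after the first base of each site, so after positions 28, 194, 220.
Circular molecule, 3 cuts → 3 fragments:
  29–194 → 166 bp
  195–220 → 26 bp
  221–260 then 1–28 → 40 + 28 = 68 bp
Sorted largest to smallest: 166, 68, 26 bp.

166, 68, 26 bp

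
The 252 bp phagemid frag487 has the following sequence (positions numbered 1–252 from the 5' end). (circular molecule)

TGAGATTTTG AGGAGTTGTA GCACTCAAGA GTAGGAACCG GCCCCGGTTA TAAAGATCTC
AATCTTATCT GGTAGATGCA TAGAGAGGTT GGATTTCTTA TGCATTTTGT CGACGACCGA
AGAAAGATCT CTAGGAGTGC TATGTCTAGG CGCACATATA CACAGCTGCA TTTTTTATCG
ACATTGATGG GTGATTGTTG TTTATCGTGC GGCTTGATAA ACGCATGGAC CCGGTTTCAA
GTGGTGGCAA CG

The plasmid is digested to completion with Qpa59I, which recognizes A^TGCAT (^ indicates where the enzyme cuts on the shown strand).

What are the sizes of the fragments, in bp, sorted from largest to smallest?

228, 24 bp

Qpa59I sites (ATGCAT) start at positions 76, 100.
Qpa59I cuts after the first base of each site, so after positions 76, 100.
Circular molecule, 2 cuts → 2 fragments:
  77–100 → 24 bp
  101–252 then 1–76 → 152 + 76 = 228 bp
Sorted largest to smallest: 228, 24 bp.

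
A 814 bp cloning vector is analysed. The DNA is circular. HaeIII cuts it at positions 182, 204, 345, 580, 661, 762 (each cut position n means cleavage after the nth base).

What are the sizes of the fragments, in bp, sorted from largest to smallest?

Circular molecule, 6 cuts → 6 fragments:
  204 − 182 = 22 bp
  345 − 204 = 141 bp
  580 − 345 = 235 bp
  661 − 580 = 81 bp
  762 − 661 = 101 bp
  wrap: 814 − 762 + 182 = 234 bp
Sorted largest to smallest: 235, 234, 141, 101, 81, 22 bp.

235, 234, 141, 101, 81, 22 bp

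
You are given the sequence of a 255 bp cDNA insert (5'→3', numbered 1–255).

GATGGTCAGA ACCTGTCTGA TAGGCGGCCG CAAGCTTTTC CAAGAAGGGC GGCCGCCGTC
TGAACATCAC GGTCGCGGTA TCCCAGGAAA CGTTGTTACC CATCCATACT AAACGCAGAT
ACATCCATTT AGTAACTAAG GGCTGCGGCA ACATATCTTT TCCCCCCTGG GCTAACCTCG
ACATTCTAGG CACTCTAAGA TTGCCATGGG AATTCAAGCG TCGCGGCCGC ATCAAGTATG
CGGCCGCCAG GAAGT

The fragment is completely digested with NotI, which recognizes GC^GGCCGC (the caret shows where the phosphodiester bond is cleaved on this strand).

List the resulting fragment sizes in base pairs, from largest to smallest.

174, 25, 25, 17, 14 bp

NotI sites (GCGGCCGC) start at positions 24, 49, 223, 240.
NotI cuts after base 2 of each site, so after positions 25, 50, 224, 241.
Linear molecule, 4 cuts → 5 fragments:
  1–25 → 25 bp
  26–50 → 25 bp
  51–224 → 174 bp
  225–241 → 17 bp
  242–255 → 14 bp
Sorted largest to smallest: 174, 25, 25, 17, 14 bp.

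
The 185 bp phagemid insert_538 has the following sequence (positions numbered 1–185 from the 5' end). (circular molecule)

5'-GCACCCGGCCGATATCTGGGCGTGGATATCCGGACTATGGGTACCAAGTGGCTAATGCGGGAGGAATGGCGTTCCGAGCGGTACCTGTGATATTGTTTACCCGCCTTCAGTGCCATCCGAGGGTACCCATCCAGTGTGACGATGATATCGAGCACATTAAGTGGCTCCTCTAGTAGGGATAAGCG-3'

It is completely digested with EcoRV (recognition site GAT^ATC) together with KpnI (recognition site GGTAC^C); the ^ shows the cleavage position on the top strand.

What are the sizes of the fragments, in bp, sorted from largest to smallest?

52, 42, 40, 20, 17, 14 bp

EcoRV sites (GATATC) start at positions 11, 25, 144.
EcoRV cuts after base 3 of each site, so after positions 13, 27, 146.
KpnI sites (GGTACC) start at positions 40, 80, 122.
KpnI cuts after base 5 of each site (before the last base), so after positions 44, 84, 126.
Combined cut positions: 13, 27, 44, 84, 126, 146.
Circular molecule, 6 cuts → 6 fragments:
  14–27 → 14 bp
  28–44 → 17 bp
  45–84 → 40 bp
  85–126 → 42 bp
  127–146 → 20 bp
  147–185 then 1–13 → 39 + 13 = 52 bp
Sorted largest to smallest: 52, 42, 40, 20, 17, 14 bp.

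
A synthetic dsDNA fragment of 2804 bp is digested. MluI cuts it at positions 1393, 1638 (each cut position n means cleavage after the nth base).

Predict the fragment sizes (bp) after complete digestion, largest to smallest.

1393, 1166, 245 bp

Linear molecule, 2 cuts → 3 fragments:
  1393 − 0 = 1393 bp
  1638 − 1393 = 245 bp
  2804 − 1638 = 1166 bp
Sorted largest to smallest: 1393, 1166, 245 bp.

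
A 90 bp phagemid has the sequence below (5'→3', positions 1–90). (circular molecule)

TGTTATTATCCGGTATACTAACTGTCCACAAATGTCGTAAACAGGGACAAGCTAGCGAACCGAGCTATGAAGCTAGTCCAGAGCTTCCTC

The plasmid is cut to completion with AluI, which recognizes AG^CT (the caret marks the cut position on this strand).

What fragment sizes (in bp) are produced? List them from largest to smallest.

AluI sites (AGCT) start at positions 50, 63, 71, 82.
AluI cuts after base 2 of each site, so after positions 51, 64, 72, 83.
Circular molecule, 4 cuts → 4 fragments:
  52–64 → 13 bp
  65–72 → 8 bp
  73–83 → 11 bp
  84–90 then 1–51 → 7 + 51 = 58 bp
Sorted largest to smallest: 58, 13, 11, 8 bp.

58, 13, 11, 8 bp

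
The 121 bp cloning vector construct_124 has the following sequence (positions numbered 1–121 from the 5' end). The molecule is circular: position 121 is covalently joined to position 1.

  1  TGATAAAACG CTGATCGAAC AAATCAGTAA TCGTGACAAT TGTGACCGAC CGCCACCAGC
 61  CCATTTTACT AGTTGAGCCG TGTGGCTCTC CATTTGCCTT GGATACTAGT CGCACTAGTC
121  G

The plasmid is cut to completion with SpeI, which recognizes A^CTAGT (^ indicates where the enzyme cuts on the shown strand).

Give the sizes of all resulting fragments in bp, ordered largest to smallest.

SpeI sites (ACTAGT) start at positions 68, 105, 114.
SpeI cuts after the first base of each site, so after positions 68, 105, 114.
Circular molecule, 3 cuts → 3 fragments:
  69–105 → 37 bp
  106–114 → 9 bp
  115–121 then 1–68 → 7 + 68 = 75 bp
Sorted largest to smallest: 75, 37, 9 bp.

75, 37, 9 bp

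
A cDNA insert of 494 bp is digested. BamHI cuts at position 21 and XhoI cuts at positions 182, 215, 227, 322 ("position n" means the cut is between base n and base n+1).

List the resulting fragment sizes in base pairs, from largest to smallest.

172, 161, 95, 33, 21, 12 bp

Combined cut positions (sorted): 21, 182, 215, 227, 322.
Linear molecule, 5 cuts → 6 fragments:
  21 − 0 = 21 bp
  182 − 21 = 161 bp
  215 − 182 = 33 bp
  227 − 215 = 12 bp
  322 − 227 = 95 bp
  494 − 322 = 172 bp
Sorted largest to smallest: 172, 161, 95, 33, 21, 12 bp.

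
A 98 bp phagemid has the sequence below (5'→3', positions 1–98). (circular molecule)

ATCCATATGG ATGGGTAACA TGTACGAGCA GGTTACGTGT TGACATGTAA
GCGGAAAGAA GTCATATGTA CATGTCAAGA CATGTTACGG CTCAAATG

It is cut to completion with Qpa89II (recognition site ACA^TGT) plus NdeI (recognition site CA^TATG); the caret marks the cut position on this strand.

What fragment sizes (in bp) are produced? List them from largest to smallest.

25, 21, 19, 15, 10, 8 bp

Qpa89II sites (ACATGT) start at positions 18, 43, 70, 80.
Qpa89II cuts after base 3 of each site, so after positions 20, 45, 72, 82.
NdeI sites (CATATG) start at positions 4, 63.
NdeI cuts after base 2 of each site, so after positions 5, 64.
Combined cut positions: 5, 20, 45, 64, 72, 82.
Circular molecule, 6 cuts → 6 fragments:
  6–20 → 15 bp
  21–45 → 25 bp
  46–64 → 19 bp
  65–72 → 8 bp
  73–82 → 10 bp
  83–98 then 1–5 → 16 + 5 = 21 bp
Sorted largest to smallest: 25, 21, 19, 15, 10, 8 bp.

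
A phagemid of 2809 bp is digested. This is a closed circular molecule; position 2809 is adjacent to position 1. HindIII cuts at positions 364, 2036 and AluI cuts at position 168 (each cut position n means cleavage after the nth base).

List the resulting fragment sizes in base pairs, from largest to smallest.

Combined cut positions (sorted): 168, 364, 2036.
Circular molecule, 3 cuts → 3 fragments:
  364 − 168 = 196 bp
  2036 − 364 = 1672 bp
  wrap: 2809 − 2036 + 168 = 941 bp
Sorted largest to smallest: 1672, 941, 196 bp.

1672, 941, 196 bp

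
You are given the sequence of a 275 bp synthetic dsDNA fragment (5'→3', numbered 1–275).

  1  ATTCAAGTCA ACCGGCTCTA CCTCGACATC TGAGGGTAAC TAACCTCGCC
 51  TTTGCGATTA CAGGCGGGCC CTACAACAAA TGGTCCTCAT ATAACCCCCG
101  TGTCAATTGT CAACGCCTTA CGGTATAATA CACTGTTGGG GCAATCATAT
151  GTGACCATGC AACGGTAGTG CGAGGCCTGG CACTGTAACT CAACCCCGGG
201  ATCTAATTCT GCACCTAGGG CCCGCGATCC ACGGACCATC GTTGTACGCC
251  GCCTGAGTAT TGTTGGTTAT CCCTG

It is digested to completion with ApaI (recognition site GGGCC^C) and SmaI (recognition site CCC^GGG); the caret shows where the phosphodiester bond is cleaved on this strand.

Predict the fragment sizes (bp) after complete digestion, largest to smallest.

ApaI sites (GGGCCC) start at positions 66, 218.
ApaI cuts after base 5 of each site (before the last base), so after positions 70, 222.
The SmaI site (CCCGGG) starts at position 195.
SmaI cuts after base 3 of each site, so after position 197.
Combined cut positions: 70, 197, 222.
Linear molecule, 3 cuts → 4 fragments:
  1–70 → 70 bp
  71–197 → 127 bp
  198–222 → 25 bp
  223–275 → 53 bp
Sorted largest to smallest: 127, 70, 53, 25 bp.

127, 70, 53, 25 bp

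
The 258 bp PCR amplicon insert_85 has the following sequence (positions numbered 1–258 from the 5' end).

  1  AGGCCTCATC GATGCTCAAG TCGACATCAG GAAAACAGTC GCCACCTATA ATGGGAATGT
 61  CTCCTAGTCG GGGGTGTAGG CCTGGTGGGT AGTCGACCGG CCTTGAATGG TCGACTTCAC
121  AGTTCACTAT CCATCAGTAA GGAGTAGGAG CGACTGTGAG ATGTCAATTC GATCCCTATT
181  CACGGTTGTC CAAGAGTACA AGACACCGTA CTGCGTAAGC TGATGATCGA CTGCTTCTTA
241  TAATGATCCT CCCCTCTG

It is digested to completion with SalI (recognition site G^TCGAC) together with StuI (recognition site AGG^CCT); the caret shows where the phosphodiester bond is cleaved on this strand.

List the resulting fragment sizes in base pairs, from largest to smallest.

SalI sites (GTCGAC) start at positions 20, 92, 110.
SalI cuts after the first base of each site, so after positions 20, 92, 110.
StuI sites (AGGCCT) start at positions 1, 78.
StuI cuts after base 3 of each site, so after positions 3, 80.
Combined cut positions: 3, 20, 80, 92, 110.
Linear molecule, 5 cuts → 6 fragments:
  1–3 → 3 bp
  4–20 → 17 bp
  21–80 → 60 bp
  81–92 → 12 bp
  93–110 → 18 bp
  111–258 → 148 bp
Sorted largest to smallest: 148, 60, 18, 17, 12, 3 bp.

148, 60, 18, 17, 12, 3 bp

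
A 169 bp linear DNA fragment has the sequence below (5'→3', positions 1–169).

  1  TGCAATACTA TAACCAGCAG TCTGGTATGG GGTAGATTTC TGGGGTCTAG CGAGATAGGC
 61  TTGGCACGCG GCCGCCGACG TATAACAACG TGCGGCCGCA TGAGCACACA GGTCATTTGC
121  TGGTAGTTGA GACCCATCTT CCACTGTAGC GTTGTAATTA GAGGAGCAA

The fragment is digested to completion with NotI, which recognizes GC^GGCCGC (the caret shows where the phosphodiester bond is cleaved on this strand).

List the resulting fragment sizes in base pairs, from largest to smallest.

NotI sites (GCGGCCGC) start at positions 68, 92.
NotI cuts after base 2 of each site, so after positions 69, 93.
Linear molecule, 2 cuts → 3 fragments:
  1–69 → 69 bp
  70–93 → 24 bp
  94–169 → 76 bp
Sorted largest to smallest: 76, 69, 24 bp.

76, 69, 24 bp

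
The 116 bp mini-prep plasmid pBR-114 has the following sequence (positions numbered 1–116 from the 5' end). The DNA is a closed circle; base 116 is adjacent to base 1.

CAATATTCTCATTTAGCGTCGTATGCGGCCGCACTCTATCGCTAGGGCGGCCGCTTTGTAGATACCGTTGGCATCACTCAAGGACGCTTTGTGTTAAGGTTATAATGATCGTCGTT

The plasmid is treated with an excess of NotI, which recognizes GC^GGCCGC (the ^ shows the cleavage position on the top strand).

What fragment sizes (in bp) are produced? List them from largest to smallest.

NotI sites (GCGGCCGC) start at positions 25, 47.
NotI cuts after base 2 of each site, so after positions 26, 48.
Circular molecule, 2 cuts → 2 fragments:
  27–48 → 22 bp
  49–116 then 1–26 → 68 + 26 = 94 bp
Sorted largest to smallest: 94, 22 bp.

94, 22 bp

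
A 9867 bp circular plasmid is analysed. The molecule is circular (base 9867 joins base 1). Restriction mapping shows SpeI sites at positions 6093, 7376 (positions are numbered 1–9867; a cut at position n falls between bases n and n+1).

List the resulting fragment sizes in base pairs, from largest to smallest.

8584, 1283 bp

Circular molecule, 2 cuts → 2 fragments:
  7376 − 6093 = 1283 bp
  wrap: 9867 − 7376 + 6093 = 8584 bp
Sorted largest to smallest: 8584, 1283 bp.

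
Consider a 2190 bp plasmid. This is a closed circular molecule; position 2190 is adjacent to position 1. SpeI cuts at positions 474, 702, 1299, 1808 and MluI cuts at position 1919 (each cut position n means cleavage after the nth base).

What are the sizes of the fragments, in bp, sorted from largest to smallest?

745, 597, 509, 228, 111 bp

Combined cut positions (sorted): 474, 702, 1299, 1808, 1919.
Circular molecule, 5 cuts → 5 fragments:
  702 − 474 = 228 bp
  1299 − 702 = 597 bp
  1808 − 1299 = 509 bp
  1919 − 1808 = 111 bp
  wrap: 2190 − 1919 + 474 = 745 bp
Sorted largest to smallest: 745, 597, 509, 228, 111 bp.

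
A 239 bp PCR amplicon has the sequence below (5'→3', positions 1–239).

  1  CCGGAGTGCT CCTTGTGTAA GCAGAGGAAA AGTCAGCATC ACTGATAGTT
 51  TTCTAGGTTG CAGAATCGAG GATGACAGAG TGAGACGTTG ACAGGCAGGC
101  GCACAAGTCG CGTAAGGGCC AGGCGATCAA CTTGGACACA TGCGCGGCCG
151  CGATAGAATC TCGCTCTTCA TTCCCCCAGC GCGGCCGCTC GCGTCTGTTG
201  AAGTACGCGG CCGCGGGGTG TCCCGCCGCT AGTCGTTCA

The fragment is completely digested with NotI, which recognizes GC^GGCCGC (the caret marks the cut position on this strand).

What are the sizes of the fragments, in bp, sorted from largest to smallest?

145, 37, 31, 26 bp

NotI sites (GCGGCCGC) start at positions 144, 181, 207.
NotI cuts after base 2 of each site, so after positions 145, 182, 208.
Linear molecule, 3 cuts → 4 fragments:
  1–145 → 145 bp
  146–182 → 37 bp
  183–208 → 26 bp
  209–239 → 31 bp
Sorted largest to smallest: 145, 37, 31, 26 bp.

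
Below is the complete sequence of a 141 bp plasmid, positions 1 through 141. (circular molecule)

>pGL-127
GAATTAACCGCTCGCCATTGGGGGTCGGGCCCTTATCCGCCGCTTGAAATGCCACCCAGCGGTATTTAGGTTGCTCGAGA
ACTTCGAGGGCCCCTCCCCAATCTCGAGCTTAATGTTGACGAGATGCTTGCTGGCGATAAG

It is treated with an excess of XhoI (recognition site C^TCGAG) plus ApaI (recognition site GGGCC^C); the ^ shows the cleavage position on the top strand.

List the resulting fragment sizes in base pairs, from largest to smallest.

69, 43, 18, 11 bp

XhoI sites (CTCGAG) start at positions 74, 103.
XhoI cuts after the first base of each site, so after positions 74, 103.
ApaI sites (GGGCCC) start at positions 27, 88.
ApaI cuts after base 5 of each site (before the last base), so after positions 31, 92.
Combined cut positions: 31, 74, 92, 103.
Circular molecule, 4 cuts → 4 fragments:
  32–74 → 43 bp
  75–92 → 18 bp
  93–103 → 11 bp
  104–141 then 1–31 → 38 + 31 = 69 bp
Sorted largest to smallest: 69, 43, 18, 11 bp.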